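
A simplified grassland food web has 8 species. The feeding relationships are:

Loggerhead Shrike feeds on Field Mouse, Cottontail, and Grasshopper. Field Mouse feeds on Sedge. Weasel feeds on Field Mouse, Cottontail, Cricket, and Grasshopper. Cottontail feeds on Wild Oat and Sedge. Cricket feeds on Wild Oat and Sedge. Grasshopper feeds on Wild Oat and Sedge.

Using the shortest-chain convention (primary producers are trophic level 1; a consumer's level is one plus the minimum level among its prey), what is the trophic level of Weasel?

Sedge is a producer → level 1.
Cottontail eats Sedge → level 2.
Weasel eats Cottontail → level 3.
No prey of Weasel is below level 2, so 3 is the minimum.

Trophic level 3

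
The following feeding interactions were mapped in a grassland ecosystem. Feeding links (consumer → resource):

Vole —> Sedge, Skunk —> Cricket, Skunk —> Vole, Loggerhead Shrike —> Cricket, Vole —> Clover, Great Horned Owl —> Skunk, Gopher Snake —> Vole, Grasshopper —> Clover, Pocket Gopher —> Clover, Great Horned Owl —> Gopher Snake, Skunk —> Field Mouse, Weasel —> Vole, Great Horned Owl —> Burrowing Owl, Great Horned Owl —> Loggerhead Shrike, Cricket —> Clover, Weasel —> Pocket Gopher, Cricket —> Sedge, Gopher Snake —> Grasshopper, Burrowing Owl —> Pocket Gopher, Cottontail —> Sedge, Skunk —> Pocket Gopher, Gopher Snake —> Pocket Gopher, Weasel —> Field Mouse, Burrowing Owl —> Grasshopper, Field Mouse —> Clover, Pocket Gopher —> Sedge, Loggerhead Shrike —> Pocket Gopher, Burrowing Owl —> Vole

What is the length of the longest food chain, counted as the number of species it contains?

4 species

One longest chain: Sedge → Pocket Gopher → Burrowing Owl → Great Horned Owl.
It has 4 species and 3 links.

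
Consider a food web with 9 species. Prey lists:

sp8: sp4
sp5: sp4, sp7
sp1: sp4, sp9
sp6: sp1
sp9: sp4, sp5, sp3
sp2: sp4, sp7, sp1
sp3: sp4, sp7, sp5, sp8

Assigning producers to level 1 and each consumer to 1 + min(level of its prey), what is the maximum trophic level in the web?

3

Producers (level 1): sp4, sp7.
Following each consumer down to its lowest-level prey: sp4 → sp1 → sp6 (levels 1 through 3).
All prey of sp6 (sp1 2) are at level 2 or above, so sp6 is at level 1 + 2 = 3.
Every consumer has at least one prey at level 2 or below, so none exceeds level 3.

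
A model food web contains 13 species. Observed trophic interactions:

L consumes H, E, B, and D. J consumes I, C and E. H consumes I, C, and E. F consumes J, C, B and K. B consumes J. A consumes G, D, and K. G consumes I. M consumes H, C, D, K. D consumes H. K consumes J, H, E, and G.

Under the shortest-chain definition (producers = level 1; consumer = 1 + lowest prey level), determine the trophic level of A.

I is a producer → level 1.
G eats I → level 2.
A eats G → level 3.
No prey of A is below level 2, so 3 is the minimum.

Trophic level 3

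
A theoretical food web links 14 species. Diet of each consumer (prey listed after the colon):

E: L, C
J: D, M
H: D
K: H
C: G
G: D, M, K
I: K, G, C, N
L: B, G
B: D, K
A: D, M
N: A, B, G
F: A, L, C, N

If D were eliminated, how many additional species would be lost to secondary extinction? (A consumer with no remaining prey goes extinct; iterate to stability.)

3

Remove D.
Round 1: H (all prey gone) → extinct.
Round 2: K (all prey gone) → extinct.
Round 3: B (all prey gone) → extinct.
No further losses. Total secondary extinctions: 3.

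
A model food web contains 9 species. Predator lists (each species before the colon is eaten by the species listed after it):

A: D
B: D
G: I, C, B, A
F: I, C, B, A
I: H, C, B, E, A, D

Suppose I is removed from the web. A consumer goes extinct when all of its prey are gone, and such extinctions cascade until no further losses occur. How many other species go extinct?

2

Remove I.
Round 1: H (all prey gone), E (all prey gone) → extinct.
No further losses. Total secondary extinctions: 2.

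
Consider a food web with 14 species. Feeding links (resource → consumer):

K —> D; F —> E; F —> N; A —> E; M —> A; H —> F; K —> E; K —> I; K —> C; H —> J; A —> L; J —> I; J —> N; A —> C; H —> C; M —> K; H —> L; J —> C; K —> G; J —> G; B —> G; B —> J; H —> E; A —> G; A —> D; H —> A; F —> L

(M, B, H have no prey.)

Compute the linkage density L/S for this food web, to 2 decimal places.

There are L = 27 links among S = 14 species.
L/S = 27/14 = 1.9286 ≈ 1.93.

L/S = 1.93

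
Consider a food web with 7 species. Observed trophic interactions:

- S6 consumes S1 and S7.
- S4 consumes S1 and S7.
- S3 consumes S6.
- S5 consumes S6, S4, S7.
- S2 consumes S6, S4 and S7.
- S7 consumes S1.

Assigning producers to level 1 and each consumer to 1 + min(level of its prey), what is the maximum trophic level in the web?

3

Producers (level 1): S1.
Following each consumer down to its lowest-level prey: S1 → S7 → S2 (levels 1 through 3).
All prey of S2 (S7 2, S4 2, S6 2) are at level 2 or above, so S2 is at level 1 + 2 = 3.
Every consumer has at least one prey at level 2 or below, so none exceeds level 3.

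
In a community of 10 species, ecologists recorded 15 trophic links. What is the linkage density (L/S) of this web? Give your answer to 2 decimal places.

L/S = 1.50

There are L = 15 links among S = 10 species.
L/S = 15/10 = 1.5000 ≈ 1.50.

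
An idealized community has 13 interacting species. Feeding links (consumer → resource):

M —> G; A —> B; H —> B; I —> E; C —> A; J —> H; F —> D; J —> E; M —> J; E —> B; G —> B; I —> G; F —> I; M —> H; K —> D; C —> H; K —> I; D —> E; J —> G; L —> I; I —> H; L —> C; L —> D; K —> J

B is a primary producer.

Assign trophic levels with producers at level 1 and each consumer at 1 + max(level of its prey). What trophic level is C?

B is a producer → level 1.
H eats B → level 2.
C eats H (level 2); other prey at levels: A 2 → level 3.

Trophic level 3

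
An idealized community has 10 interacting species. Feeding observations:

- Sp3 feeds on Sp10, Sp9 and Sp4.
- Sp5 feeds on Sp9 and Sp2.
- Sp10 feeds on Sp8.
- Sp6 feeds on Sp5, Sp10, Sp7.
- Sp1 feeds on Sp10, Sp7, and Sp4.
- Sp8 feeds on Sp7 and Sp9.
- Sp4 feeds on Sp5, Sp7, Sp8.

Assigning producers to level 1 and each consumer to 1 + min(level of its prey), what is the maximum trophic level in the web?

Producers (level 1): Sp7, Sp9, Sp2.
Following each consumer down to its lowest-level prey: Sp7 → Sp8 → Sp10 (levels 1 through 3).
All prey of Sp10 (Sp8 2) are at level 2 or above, so Sp10 is at level 1 + 2 = 3.
Every consumer has at least one prey at level 2 or below, so none exceeds level 3.

3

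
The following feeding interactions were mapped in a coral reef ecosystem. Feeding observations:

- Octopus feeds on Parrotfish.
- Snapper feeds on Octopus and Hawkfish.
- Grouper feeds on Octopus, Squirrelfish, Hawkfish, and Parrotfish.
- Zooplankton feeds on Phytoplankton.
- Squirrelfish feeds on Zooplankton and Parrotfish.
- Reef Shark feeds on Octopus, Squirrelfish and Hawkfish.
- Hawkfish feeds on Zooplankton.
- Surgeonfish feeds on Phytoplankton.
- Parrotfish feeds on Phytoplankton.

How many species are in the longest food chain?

One longest chain: Phytoplankton → Zooplankton → Hawkfish → Grouper.
It has 4 species and 3 links.

4 species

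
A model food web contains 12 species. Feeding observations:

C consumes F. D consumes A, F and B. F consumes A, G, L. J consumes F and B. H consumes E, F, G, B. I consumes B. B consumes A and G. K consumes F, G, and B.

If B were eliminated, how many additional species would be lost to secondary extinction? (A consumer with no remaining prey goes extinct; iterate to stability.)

Remove B.
Round 1: I (all prey gone) → extinct.
No further losses. Total secondary extinctions: 1.

1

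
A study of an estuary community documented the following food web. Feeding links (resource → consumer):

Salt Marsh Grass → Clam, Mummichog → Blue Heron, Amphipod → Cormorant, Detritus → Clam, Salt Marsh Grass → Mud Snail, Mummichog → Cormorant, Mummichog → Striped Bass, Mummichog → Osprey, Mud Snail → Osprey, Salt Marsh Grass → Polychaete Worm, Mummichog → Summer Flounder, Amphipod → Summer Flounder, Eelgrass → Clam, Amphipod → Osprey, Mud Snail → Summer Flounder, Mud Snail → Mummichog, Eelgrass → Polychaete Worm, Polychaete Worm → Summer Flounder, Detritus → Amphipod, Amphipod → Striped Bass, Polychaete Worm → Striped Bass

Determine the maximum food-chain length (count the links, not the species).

One longest chain: Salt Marsh Grass → Mud Snail → Mummichog → Striped Bass.
It has 4 species and 3 links.

3 links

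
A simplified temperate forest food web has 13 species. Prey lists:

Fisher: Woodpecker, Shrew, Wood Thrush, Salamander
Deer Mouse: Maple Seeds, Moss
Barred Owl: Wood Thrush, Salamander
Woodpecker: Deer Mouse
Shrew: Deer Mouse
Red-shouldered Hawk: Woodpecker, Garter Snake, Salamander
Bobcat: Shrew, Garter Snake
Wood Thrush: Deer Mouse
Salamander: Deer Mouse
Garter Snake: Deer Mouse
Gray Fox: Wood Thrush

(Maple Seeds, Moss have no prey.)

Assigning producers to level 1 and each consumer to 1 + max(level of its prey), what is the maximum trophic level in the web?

Producers (level 1): Maple Seeds, Moss.
Maple Seeds → Deer Mouse → Wood Thrush → Gray Fox gives Gray Fox level 4.
No species has a prey at level 4, so no species reaches level 5.

4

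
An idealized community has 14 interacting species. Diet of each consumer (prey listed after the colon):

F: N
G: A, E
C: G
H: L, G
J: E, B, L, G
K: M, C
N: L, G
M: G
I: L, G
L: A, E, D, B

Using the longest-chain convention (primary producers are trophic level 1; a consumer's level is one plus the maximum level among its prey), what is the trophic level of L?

A is a producer → level 1.
L eats A (level 1); other prey at levels: E 1, D 1, B 1 → level 2.

Trophic level 2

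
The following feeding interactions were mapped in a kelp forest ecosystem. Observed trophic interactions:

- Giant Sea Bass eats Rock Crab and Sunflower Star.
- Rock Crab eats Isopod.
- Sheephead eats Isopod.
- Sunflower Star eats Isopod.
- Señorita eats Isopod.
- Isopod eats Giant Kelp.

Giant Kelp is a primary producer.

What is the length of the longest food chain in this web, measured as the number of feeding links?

3 links

One longest chain: Giant Kelp → Isopod → Sunflower Star → Giant Sea Bass.
It has 4 species and 3 links.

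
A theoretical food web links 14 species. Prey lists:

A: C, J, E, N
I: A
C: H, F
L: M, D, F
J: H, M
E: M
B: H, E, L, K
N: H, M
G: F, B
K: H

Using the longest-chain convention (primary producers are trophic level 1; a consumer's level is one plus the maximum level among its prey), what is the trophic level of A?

H is a producer → level 1.
C eats H (level 1); other prey at levels: F 1 → level 2.
A eats C (level 2); other prey at levels: J 2, E 2, N 2 → level 3.

Trophic level 3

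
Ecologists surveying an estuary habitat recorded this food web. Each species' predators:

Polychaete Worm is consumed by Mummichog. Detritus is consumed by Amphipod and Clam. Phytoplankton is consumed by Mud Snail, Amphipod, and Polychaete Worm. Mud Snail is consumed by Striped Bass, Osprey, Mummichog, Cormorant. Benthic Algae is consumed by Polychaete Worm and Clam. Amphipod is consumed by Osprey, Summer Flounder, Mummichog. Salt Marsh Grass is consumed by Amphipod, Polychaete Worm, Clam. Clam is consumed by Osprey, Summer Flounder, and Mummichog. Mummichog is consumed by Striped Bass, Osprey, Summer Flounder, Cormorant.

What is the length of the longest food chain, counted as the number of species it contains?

4 species

One longest chain: Phytoplankton → Mud Snail → Mummichog → Summer Flounder.
It has 4 species and 3 links.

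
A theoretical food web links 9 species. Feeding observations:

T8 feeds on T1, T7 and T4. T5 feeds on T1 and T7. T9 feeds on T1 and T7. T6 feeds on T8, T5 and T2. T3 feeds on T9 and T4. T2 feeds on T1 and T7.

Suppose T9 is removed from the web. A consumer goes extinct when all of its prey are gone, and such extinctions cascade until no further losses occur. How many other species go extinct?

Remove T9.
Every predator of it retains at least one other prey: T3 still has T4.
No consumer loses all prey, so no secondary extinctions occur.

0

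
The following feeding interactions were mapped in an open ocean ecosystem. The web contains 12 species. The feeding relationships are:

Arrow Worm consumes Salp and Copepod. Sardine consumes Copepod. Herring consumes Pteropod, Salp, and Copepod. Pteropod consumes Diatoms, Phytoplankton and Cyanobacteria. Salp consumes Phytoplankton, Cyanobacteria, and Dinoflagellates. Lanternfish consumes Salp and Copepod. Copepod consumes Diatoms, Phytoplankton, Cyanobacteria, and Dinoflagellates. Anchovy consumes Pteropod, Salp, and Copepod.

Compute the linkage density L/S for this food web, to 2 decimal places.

There are L = 21 links among S = 12 species.
L/S = 21/12 = 1.7500 ≈ 1.75.

L/S = 1.75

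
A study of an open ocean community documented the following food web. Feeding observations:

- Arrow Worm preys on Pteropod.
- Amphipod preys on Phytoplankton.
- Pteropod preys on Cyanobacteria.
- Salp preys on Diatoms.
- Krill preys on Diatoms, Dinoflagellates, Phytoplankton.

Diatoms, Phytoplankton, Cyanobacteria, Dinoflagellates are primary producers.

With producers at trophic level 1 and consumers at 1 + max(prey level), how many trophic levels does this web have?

Producers (level 1): Diatoms, Phytoplankton, Cyanobacteria, Dinoflagellates.
Cyanobacteria → Pteropod → Arrow Worm gives Arrow Worm level 3.
No species has a prey at level 3, so no species reaches level 4.

3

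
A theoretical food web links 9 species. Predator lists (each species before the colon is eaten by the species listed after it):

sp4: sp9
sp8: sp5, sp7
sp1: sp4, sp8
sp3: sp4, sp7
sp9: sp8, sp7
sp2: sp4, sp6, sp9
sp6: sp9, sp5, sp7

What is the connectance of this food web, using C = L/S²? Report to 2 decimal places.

C = 0.19

The web has S = 9 species and L = 15 feeding links.
C = L / S² = 15 / 81 = 0.1852 ≈ 0.19.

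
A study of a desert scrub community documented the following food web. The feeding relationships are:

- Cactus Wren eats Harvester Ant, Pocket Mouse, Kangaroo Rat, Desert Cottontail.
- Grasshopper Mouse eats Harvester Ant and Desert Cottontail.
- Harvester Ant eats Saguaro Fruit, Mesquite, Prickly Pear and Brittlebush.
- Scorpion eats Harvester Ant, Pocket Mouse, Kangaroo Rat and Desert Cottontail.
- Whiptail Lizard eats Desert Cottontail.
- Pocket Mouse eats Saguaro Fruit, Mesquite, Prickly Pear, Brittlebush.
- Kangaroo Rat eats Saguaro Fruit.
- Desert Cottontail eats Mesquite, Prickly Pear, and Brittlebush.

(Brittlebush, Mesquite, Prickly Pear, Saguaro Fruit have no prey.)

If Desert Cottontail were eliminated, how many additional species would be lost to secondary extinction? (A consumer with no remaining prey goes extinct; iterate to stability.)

Remove Desert Cottontail.
Round 1: Whiptail Lizard (all prey gone) → extinct.
No further losses. Total secondary extinctions: 1.

1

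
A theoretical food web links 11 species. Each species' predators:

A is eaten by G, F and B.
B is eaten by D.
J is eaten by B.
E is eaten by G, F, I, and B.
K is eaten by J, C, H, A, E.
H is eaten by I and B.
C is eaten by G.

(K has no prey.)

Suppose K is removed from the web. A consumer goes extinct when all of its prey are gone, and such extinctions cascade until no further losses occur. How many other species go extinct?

Remove K.
Round 1: J (all prey gone), E (all prey gone), C (all prey gone), A (all prey gone), H (all prey gone) → extinct.
Round 2: B (all prey gone), F (all prey gone), I (all prey gone), G (all prey gone) → extinct.
Round 3: D (all prey gone) → extinct.
No further losses. Total secondary extinctions: 10.

10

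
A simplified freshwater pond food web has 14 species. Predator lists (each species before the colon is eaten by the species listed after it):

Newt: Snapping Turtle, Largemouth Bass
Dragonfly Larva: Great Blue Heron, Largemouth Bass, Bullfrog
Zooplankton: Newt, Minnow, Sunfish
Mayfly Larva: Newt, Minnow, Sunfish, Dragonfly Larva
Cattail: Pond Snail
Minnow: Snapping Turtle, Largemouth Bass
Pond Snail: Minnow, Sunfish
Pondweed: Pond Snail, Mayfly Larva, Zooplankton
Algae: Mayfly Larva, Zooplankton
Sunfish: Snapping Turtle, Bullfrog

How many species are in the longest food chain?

4 species

One longest chain: Pondweed → Pond Snail → Sunfish → Snapping Turtle.
It has 4 species and 3 links.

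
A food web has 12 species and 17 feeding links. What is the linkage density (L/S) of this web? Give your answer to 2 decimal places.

L/S = 1.42

There are L = 17 links among S = 12 species.
L/S = 17/12 = 1.4167 ≈ 1.42.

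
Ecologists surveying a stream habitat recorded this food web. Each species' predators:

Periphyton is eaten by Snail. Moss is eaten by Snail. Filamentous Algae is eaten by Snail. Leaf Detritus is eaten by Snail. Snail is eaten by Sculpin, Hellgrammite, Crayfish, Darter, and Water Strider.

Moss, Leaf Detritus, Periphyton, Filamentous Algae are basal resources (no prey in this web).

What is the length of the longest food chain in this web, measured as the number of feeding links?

One longest chain: Moss → Snail → Sculpin.
It has 3 species and 2 links.

2 links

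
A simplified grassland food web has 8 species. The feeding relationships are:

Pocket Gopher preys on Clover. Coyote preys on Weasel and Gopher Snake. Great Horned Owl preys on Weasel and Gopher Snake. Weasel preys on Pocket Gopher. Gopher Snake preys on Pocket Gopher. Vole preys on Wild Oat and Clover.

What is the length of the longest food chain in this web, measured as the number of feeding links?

3 links

One longest chain: Clover → Pocket Gopher → Gopher Snake → Coyote.
It has 4 species and 3 links.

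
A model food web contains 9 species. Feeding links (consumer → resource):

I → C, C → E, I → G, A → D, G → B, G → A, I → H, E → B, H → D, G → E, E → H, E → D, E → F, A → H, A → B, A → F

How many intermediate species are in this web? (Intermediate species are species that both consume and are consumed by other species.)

Intermediate species (has both prey and predators): H, E, A, G, C.
Count: 5.

5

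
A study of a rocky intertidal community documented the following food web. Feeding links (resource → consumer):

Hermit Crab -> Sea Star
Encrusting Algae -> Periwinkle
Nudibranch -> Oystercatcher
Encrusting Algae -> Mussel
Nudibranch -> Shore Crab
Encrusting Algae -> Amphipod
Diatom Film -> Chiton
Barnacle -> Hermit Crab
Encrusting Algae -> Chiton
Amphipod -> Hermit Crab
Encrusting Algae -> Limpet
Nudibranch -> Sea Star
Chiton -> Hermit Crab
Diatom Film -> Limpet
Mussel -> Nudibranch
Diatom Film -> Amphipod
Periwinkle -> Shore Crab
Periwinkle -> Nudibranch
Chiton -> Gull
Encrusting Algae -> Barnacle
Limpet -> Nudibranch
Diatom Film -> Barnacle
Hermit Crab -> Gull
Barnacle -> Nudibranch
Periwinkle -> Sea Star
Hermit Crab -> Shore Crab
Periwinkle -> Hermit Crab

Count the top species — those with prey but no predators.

Top species (has prey, but nothing eats it): Gull, Shore Crab, Sea Star, Oystercatcher.
Count: 4.

4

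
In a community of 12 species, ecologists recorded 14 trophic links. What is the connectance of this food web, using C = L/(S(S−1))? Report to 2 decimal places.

C = 0.11

The web has S = 12 species and L = 14 feeding links.
C = L / (S(S−1)) = 14 / 132 = 0.1061 ≈ 0.11.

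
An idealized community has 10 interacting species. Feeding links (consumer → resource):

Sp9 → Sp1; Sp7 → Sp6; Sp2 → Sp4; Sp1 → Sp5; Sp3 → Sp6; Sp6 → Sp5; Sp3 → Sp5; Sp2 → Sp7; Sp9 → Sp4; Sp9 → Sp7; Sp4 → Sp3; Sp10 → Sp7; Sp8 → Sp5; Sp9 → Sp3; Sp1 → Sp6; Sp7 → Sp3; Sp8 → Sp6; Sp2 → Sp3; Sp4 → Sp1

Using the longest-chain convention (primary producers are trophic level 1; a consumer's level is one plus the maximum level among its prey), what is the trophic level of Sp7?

Trophic level 4

Sp5 is a producer → level 1.
Sp6 eats Sp5 → level 2.
Sp3 eats Sp6 (level 2); other prey at levels: Sp5 1 → level 3.
Sp7 eats Sp3 (level 3); other prey at levels: Sp6 2 → level 4.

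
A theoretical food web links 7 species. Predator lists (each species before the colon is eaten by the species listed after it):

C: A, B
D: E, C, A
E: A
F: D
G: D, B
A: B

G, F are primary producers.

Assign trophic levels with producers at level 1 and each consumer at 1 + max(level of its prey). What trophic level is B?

G is a producer → level 1.
D eats G (level 1); other prey at levels: F 1 → level 2.
E eats D → level 3.
A eats E (level 3); other prey at levels: D 2, C 3 → level 4.
B eats A (level 4); other prey at levels: G 1, C 3 → level 5.

Trophic level 5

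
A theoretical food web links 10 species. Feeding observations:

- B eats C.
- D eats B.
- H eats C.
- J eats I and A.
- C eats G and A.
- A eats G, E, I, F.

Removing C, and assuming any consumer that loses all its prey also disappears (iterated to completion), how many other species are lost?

Remove C.
Round 1: H (all prey gone), B (all prey gone) → extinct.
Round 2: D (all prey gone) → extinct.
No further losses. Total secondary extinctions: 3.

3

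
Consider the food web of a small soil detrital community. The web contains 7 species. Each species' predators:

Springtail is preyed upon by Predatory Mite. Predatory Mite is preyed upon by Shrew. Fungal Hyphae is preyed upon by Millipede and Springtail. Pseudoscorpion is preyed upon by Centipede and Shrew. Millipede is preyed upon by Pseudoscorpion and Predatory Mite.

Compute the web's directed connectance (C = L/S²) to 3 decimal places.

C = 0.163

The web has S = 7 species and L = 8 feeding links.
C = L / S² = 8 / 49 = 0.1633 ≈ 0.163.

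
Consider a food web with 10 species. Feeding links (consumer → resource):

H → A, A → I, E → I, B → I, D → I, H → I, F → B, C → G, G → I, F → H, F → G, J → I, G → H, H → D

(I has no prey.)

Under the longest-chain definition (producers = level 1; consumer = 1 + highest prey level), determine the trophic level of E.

Trophic level 2

I is a producer → level 1.
E eats I → level 2.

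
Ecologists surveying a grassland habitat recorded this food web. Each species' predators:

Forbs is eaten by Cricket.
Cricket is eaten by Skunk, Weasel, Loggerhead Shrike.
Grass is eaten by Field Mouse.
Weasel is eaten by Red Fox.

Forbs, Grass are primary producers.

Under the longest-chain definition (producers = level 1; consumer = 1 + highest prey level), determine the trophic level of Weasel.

Trophic level 3

Forbs is a producer → level 1.
Cricket eats Forbs → level 2.
Weasel eats Cricket → level 3.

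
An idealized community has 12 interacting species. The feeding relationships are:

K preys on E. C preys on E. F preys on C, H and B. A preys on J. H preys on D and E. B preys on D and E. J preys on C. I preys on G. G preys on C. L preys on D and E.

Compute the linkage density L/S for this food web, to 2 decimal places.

L/S = 1.25

There are L = 15 links among S = 12 species.
L/S = 15/12 = 1.2500 ≈ 1.25.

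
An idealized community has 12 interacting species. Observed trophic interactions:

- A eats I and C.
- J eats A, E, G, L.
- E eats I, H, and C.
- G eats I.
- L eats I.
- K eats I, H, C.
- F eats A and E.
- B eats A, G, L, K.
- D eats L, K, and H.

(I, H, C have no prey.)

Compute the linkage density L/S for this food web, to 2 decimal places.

L/S = 1.92

There are L = 23 links among S = 12 species.
L/S = 23/12 = 1.9167 ≈ 1.92.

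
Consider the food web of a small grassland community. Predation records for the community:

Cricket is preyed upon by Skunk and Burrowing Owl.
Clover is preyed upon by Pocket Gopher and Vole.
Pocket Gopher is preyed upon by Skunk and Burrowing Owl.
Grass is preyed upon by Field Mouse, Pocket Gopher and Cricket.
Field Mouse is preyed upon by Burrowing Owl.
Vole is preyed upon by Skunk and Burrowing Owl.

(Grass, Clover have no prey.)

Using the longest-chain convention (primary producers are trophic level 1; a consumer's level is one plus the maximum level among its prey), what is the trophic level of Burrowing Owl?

Grass is a producer → level 1.
Cricket eats Grass → level 2.
Burrowing Owl eats Cricket (level 2); other prey at levels: Field Mouse 2, Pocket Gopher 2, Vole 2 → level 3.

Trophic level 3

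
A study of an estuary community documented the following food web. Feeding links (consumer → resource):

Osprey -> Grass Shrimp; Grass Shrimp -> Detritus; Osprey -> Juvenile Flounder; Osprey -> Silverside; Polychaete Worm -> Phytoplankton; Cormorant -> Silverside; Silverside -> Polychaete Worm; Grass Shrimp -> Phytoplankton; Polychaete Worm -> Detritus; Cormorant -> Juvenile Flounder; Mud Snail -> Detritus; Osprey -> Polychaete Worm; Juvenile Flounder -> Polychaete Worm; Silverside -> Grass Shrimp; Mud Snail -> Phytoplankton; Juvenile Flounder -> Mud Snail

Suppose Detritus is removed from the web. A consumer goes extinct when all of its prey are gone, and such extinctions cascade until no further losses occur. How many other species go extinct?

0

Remove Detritus.
Every predator of it retains at least one other prey: Mud Snail still has Phytoplankton; Polychaete Worm still has Phytoplankton; Grass Shrimp still has Phytoplankton.
No consumer loses all prey, so no secondary extinctions occur.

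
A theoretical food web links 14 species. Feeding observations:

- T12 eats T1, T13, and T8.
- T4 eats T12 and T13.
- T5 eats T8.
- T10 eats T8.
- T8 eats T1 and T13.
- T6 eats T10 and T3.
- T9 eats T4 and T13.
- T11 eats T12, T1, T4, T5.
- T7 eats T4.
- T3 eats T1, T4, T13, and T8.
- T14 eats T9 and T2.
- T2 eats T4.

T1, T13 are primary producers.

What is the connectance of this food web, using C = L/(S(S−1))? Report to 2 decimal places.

C = 0.14

The web has S = 14 species and L = 25 feeding links.
C = L / (S(S−1)) = 25 / 182 = 0.1374 ≈ 0.14.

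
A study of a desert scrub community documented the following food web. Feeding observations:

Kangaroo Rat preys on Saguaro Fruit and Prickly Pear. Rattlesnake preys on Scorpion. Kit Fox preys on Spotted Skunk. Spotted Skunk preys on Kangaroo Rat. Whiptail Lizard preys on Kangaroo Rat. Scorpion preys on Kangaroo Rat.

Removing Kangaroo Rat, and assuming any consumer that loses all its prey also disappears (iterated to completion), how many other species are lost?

5

Remove Kangaroo Rat.
Round 1: Whiptail Lizard (all prey gone), Spotted Skunk (all prey gone), Scorpion (all prey gone) → extinct.
Round 2: Rattlesnake (all prey gone), Kit Fox (all prey gone) → extinct.
No further losses. Total secondary extinctions: 5.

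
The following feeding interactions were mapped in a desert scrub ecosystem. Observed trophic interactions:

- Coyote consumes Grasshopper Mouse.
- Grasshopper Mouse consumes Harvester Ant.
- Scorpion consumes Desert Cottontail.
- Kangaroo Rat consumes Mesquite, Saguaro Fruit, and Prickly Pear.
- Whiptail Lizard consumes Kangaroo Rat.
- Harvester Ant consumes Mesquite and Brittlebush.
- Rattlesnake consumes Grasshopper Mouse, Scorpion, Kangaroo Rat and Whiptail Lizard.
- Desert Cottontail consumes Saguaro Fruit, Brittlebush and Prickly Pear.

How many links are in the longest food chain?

One longest chain: Prickly Pear → Kangaroo Rat → Whiptail Lizard → Rattlesnake.
It has 4 species and 3 links.

3 links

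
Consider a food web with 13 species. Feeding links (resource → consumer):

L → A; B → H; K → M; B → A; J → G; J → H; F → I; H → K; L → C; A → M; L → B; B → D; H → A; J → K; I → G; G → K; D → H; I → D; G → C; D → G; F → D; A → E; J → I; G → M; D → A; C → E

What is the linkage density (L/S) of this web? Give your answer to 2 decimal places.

L/S = 2.00

There are L = 26 links among S = 13 species.
L/S = 26/13 = 2.0000 ≈ 2.00.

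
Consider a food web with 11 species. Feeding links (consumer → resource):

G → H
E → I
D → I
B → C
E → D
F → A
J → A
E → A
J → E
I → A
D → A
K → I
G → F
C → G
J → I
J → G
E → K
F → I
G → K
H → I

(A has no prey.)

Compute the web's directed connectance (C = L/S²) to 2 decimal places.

The web has S = 11 species and L = 20 feeding links.
C = L / S² = 20 / 121 = 0.1653 ≈ 0.17.

C = 0.17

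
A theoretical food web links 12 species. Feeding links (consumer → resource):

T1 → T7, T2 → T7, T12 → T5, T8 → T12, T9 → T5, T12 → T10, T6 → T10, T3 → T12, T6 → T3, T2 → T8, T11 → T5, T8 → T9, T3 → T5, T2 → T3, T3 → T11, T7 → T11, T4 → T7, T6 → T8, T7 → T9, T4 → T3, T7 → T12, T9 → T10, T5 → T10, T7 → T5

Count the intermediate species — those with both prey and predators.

7

Intermediate species (has both prey and predators): T5, T11, T12, T9, T7, T3, T8.
Count: 7.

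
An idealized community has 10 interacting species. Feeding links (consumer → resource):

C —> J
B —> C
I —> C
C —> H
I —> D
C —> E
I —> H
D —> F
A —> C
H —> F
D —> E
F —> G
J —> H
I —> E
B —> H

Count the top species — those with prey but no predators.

Top species (has prey, but nothing eats it): B, I, A.
Count: 3.

3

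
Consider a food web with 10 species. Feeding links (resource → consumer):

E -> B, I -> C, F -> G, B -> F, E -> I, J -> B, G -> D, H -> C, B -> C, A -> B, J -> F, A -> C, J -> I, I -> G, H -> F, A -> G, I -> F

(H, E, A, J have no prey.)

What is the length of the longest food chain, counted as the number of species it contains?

One longest chain: E → I → F → G → D.
It has 5 species and 4 links.

5 species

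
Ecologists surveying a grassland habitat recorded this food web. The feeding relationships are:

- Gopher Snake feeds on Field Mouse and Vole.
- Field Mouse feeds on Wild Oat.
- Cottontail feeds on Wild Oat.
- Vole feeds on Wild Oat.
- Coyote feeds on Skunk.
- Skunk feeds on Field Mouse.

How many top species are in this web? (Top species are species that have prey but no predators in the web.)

Top species (has prey, but nothing eats it): Cottontail, Gopher Snake, Coyote.
Count: 3.

3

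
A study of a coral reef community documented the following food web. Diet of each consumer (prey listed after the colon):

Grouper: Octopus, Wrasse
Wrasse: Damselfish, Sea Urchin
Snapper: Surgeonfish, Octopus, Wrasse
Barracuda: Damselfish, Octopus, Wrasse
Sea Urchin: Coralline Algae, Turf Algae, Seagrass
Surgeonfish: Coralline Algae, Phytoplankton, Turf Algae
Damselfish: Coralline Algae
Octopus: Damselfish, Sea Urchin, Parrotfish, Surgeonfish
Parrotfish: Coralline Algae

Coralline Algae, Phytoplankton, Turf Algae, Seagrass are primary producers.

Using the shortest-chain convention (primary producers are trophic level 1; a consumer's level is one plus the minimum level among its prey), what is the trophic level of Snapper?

Coralline Algae is a producer → level 1.
Surgeonfish eats Coralline Algae → level 2.
Snapper eats Surgeonfish → level 3.
No prey of Snapper is below level 2, so 3 is the minimum.

Trophic level 3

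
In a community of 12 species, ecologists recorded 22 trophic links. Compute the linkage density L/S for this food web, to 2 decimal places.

L/S = 1.83

There are L = 22 links among S = 12 species.
L/S = 22/12 = 1.8333 ≈ 1.83.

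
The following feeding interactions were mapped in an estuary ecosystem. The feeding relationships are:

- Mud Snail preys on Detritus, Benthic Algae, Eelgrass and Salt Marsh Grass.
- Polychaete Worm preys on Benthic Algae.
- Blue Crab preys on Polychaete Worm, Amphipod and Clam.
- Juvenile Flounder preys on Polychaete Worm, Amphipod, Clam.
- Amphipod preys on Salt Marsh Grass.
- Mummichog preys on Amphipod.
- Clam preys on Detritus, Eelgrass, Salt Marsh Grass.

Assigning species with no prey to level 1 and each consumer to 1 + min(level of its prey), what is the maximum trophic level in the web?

Basal resources (level 1): Benthic Algae, Eelgrass, Salt Marsh Grass, Detritus.
Following each consumer down to its lowest-level prey: Salt Marsh Grass → Amphipod → Juvenile Flounder (levels 1 through 3).
All prey of Juvenile Flounder (Amphipod 2, Polychaete Worm 2, Clam 2) are at level 2 or above, so Juvenile Flounder is at level 1 + 2 = 3.
Every consumer has at least one prey at level 2 or below, so none exceeds level 3.

3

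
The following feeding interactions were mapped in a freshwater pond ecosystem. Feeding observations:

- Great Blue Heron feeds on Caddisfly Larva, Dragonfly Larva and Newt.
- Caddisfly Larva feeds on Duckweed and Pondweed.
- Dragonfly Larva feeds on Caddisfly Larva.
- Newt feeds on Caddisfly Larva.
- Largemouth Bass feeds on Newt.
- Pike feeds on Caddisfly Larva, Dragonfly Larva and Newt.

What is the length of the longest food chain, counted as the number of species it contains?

One longest chain: Pondweed → Caddisfly Larva → Newt → Pike.
It has 4 species and 3 links.

4 species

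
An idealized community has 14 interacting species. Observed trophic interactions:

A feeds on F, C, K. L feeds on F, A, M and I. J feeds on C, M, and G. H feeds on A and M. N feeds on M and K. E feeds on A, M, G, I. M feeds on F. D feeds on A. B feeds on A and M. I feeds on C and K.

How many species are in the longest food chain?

3 species

One longest chain: C → I → L.
It has 3 species and 2 links.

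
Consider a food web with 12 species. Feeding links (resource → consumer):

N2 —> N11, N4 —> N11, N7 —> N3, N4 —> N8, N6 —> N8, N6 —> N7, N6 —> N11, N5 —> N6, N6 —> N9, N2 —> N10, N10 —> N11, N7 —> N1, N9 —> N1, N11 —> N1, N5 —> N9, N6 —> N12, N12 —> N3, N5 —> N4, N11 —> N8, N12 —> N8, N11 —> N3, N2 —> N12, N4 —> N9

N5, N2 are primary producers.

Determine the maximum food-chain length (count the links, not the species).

One longest chain: N5 → N6 → N7 → N1.
It has 4 species and 3 links.

3 links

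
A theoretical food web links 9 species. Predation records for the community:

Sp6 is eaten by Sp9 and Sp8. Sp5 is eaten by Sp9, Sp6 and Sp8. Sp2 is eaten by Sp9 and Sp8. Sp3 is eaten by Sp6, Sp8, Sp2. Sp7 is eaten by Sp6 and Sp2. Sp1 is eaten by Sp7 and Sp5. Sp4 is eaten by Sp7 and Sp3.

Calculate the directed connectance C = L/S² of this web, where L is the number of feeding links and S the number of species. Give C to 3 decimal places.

C = 0.198

The web has S = 9 species and L = 16 feeding links.
C = L / S² = 16 / 81 = 0.1975 ≈ 0.198.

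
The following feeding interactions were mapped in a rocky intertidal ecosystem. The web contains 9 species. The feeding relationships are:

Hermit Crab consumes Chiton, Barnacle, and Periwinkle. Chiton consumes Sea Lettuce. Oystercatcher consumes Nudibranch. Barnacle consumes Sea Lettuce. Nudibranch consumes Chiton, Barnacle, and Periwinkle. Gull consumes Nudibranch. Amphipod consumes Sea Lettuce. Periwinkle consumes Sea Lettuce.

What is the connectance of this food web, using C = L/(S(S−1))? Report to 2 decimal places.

The web has S = 9 species and L = 12 feeding links.
C = L / (S(S−1)) = 12 / 72 = 0.1667 ≈ 0.17.

C = 0.17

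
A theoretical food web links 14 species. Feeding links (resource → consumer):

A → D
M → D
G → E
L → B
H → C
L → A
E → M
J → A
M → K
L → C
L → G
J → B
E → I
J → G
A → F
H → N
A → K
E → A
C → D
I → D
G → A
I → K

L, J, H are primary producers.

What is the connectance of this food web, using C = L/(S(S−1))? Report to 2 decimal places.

The web has S = 14 species and L = 22 feeding links.
C = L / (S(S−1)) = 22 / 182 = 0.1209 ≈ 0.12.

C = 0.12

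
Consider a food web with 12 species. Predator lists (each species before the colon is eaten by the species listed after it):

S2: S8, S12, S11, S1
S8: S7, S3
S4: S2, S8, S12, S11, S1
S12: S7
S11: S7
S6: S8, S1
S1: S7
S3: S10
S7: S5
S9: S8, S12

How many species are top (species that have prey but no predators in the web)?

2

Top species (has prey, but nothing eats it): S10, S5.
Count: 2.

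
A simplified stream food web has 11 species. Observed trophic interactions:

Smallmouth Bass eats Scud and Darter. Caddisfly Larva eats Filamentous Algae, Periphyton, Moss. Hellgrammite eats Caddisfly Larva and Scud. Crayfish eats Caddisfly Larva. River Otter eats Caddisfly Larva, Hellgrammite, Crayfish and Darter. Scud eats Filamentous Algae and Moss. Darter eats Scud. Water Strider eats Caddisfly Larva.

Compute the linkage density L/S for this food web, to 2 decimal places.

L/S = 1.45

There are L = 16 links among S = 11 species.
L/S = 16/11 = 1.4545 ≈ 1.45.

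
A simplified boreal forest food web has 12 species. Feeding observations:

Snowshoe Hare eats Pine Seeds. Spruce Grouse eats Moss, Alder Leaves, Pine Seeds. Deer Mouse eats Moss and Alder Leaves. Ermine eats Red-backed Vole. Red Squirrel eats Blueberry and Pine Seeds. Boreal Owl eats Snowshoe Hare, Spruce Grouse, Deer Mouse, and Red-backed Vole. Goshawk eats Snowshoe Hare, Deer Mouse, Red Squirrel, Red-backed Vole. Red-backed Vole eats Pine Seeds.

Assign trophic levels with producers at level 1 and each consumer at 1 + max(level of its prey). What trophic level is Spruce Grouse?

Moss is a producer → level 1.
Spruce Grouse eats Moss (level 1); other prey at levels: Alder Leaves 1, Pine Seeds 1 → level 2.

Trophic level 2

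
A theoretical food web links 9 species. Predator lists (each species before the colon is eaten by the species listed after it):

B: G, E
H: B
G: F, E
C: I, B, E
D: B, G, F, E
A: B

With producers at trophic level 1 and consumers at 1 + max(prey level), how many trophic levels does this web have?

Producers (level 1): A, D, C, H.
A → B → G → E gives E level 4.
No species has a prey at level 4, so no species reaches level 5.

4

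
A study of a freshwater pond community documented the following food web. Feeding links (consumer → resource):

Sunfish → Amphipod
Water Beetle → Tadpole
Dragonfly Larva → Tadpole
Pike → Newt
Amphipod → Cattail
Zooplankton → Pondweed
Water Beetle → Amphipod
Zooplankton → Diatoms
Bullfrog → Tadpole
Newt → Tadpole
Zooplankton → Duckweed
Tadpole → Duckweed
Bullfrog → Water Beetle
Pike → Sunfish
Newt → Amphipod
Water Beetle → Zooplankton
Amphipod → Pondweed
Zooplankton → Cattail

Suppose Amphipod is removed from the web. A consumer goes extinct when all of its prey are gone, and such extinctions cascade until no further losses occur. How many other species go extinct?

Remove Amphipod.
Round 1: Sunfish (all prey gone) → extinct.
No further losses. Total secondary extinctions: 1.

1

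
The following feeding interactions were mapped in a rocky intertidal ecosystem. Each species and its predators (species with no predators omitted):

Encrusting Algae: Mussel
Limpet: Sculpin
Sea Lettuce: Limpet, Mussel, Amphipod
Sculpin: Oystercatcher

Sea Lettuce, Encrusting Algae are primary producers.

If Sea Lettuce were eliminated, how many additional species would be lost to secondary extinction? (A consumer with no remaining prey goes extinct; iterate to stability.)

4

Remove Sea Lettuce.
Round 1: Limpet (all prey gone), Amphipod (all prey gone) → extinct.
Round 2: Sculpin (all prey gone) → extinct.
Round 3: Oystercatcher (all prey gone) → extinct.
No further losses. Total secondary extinctions: 4.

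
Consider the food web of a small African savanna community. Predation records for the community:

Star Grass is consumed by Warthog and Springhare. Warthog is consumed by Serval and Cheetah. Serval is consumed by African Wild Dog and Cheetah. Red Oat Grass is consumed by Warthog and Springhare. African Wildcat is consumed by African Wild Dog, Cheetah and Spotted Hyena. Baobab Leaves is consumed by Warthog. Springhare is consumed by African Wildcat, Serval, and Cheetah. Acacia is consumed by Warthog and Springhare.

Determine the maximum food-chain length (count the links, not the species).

3 links

One longest chain: Star Grass → Springhare → Serval → Cheetah.
It has 4 species and 3 links.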